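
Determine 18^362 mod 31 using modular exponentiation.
Using Fermat: 18^{30} ≡ 1 (mod 31). 362 ≡ 2 (mod 30). So 18^{362} ≡ 18^{2} ≡ 14 (mod 31)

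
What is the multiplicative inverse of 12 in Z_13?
12

Using Extended Euclidean Algorithm:
gcd(12, 13) = 1
Bezout coefficients: 12 × -1 + 13 × 1 = 1
So 12 × -1 ≡ 1 (mod 13)
The inverse is -1 mod 13 = 12
Verification: 12 × 12 = 144 = 11 × 13 + 1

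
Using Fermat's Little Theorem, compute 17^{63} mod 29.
12

By Fermat's Little Theorem, a^(p-1) ≡ 1 (mod p) for prime p and gcd(a, p) = 1
Here p = 29, so 17^28 ≡ 1 (mod 29)
We can reduce the exponent: 63 mod 28 = 7
So 17^63 ≡ 17^7 (mod 29)
Computing: 17^7 mod 29 = 12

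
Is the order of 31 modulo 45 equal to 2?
No, the actual order is 3, not 2.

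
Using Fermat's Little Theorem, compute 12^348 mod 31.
By Fermat: 12^{30} ≡ 1 (mod 31). 348 ≡ 18 (mod 30). So 12^{348} ≡ 12^{18} ≡ 8 (mod 31)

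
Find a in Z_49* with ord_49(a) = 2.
48 has order 2 mod 49 since 48^{2} ≡ 1 (mod 49) and no smaller power works.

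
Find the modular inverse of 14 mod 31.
14^(-1) ≡ 20 (mod 31). Verification: 14 × 20 = 280 ≡ 1 (mod 31)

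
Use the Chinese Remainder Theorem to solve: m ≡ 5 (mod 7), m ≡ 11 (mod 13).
M = 7 × 13 = 91. M₁ = 13, y₁ ≡ 6 (mod 7). M₂ = 7, y₂ ≡ 2 (mod 13). m = 5×13×6 + 11×7×2 ≡ 89 (mod 91)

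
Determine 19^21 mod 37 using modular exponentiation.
Using repeated squaring. 21 = 16 + 4 + 1 (binary 10101). Repeated squaring mod 37: 19^1 ≡ 19; 19^2 ≡ 19² = 361 ≡ 28; 19^4 ≡ 28² = 784 ≡ 7; 19^8 ≡ 7² = 49 ≡ 12; 19^16 ≡ 12² = 144 ≡ 33. Multiply: 19^21 = 19^16 × 19^4 × 19^1 ≡ 33 × 7 × 19 (mod 37): 33 × 7 = 231 ≡ 9; 9 × 19 = 171 ≡ 23. So 19^21 ≡ 23 (mod 37).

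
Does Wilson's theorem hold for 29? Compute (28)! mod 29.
(28)! mod 29 = 28. Since this equals -1 (mod 29), Wilson confirms 29 is prime.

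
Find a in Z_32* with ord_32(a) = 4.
7 has order 4 mod 32 since 7^{4} ≡ 1 (mod 32) and no smaller power works.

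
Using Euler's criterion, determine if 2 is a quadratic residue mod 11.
By Euler's criterion: 2^{5} ≡ 10 (mod 11). Since this equals -1 (≡ 10), 2 is not a QR.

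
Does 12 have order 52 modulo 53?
p - 1 = 52 has prime divisors 2, 13. Check 12^(52/q) mod 53 for each: 12^(52/2) = 12^26 ≡ 52, 12^(52/13) = 12^4 ≡ 13 (mod 53). None of these is 1, so 12 has order 52 = φ(53), so it is a primitive root mod 53.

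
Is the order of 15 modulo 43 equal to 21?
Yes, ord_43(15) = 21.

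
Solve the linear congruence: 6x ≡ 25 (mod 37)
35

Since gcd(6, 37) = 1 divides 25, a solution exists.
Multiply both sides by the inverse of 6 mod 37:
  6^(-1) mod 37 = 31
  x ≡ 31 × 25 ≡ 775 ≡ 35 (mod 37)
Verification: 6 × 35 = 210 = 5 × 37 + 25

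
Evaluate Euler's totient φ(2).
1

Prime factorization: 2 = 2
Using the formula φ(n) = n × Π(1 - 1/p) for each prime factor p:
φ(2) = 2 × (1 - 1/2)
φ(2) = 1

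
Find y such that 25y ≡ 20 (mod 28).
12

Since gcd(25, 28) = 1 divides 20, a solution exists.
Multiply both sides by the inverse of 25 mod 28:
  25^(-1) mod 28 = 9
  x ≡ 9 × 20 ≡ 180 ≡ 12 (mod 28)
Verification: 25 × 12 = 300 = 10 × 28 + 20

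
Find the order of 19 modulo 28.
Powers of 19 mod 28: 19^1≡19, 19^2≡25, 19^3≡27, 19^4≡9, 19^5≡3, 19^6≡1. Order = 6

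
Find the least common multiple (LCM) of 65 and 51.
3315

First find GCD(65, 51) using the Euclidean algorithm:
65 = 1 × 51 + 14
51 = 3 × 14 + 9
14 = 1 × 9 + 5
9 = 1 × 5 + 4
5 = 1 × 4 + 1
4 = 4 × 1 + 0
GCD(65, 51) = 1

LCM formula: LCM(a, b) = (a × b) / GCD(a, b)
LCM(65, 51) = (65 × 51) / 1
LCM(65, 51) = 3315 / 1
LCM(65, 51) = 3315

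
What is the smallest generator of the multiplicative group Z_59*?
p - 1 = 58 has prime divisors 2, 29. h is a primitive root mod 59 iff h^(58/q) ≢ 1 (mod 59) for each such q.
h = 2: 2^29 ≡ 58, 2^2 ≡ 4 (mod 59); none is 1, so 2 has order 58 and is a primitive root.
The smallest primitive root mod 59 is g = 2.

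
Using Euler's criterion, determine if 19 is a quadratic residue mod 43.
By Euler's criterion: 19^{21} ≡ 42 (mod 43). Since this equals -1 (≡ 42), 19 is not a QR.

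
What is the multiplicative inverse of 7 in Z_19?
7^(-1) ≡ 11 (mod 19). Verification: 7 × 11 = 77 ≡ 1 (mod 19)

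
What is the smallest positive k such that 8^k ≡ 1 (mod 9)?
Powers of 8 mod 9: 8^1≡8, 8^2≡1. Order = 2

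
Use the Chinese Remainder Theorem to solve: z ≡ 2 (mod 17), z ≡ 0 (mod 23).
M = 17 × 23 = 391. M₁ = 23, y₁ ≡ 3 (mod 17). M₂ = 17, y₂ ≡ 19 (mod 23). z = 2×23×3 + 0×17×19 ≡ 138 (mod 391)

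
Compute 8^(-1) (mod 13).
5

Using Extended Euclidean Algorithm:
gcd(8, 13) = 1
Bezout coefficients: 8 × 5 + 13 × -3 = 1
So 8 × 5 ≡ 1 (mod 13)
The inverse is 5 mod 13 = 5
Verification: 8 × 5 = 40 = 3 × 13 + 1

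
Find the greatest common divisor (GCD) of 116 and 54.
2

Using the Euclidean algorithm:
116 = 2 × 54 + 8
54 = 6 × 8 + 6
8 = 1 × 6 + 2
6 = 3 × 2 + 0

GCD(116, 54) = 2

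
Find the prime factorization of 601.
601

Divide by primes starting from smallest:
601 ÷ 601 = 1

601 = 601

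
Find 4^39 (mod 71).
Using repeated squaring. 39 = 32 + 4 + 2 + 1 (binary 100111). Repeated squaring mod 71: 4^1 ≡ 4; 4^2 ≡ 4² = 16 ≡ 16; 4^4 ≡ 16² = 256 ≡ 43; 4^8 ≡ 43² = 1849 ≡ 3; 4^16 ≡ 3² = 9 ≡ 9; 4^32 ≡ 9² = 81 ≡ 10. Multiply: 4^39 = 4^32 × 4^4 × 4^2 × 4^1 ≡ 10 × 43 × 16 × 4 (mod 71): 10 × 43 = 430 ≡ 4; 4 × 16 = 64 ≡ 64; 64 × 4 = 256 ≡ 43. So 4^39 ≡ 43 (mod 71).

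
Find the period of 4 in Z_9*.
Powers of 4 mod 9: 4^1≡4, 4^2≡7, 4^3≡1. Order = 3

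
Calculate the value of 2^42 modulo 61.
Using repeated squaring. 42 = 32 + 8 + 2 (binary 101010). Repeated squaring mod 61: 2^1 ≡ 2; 2^2 ≡ 2² = 4 ≡ 4; 2^4 ≡ 4² = 16 ≡ 16; 2^8 ≡ 16² = 256 ≡ 12; 2^16 ≡ 12² = 144 ≡ 22; 2^32 ≡ 22² = 484 ≡ 57. Multiply: 2^42 = 2^32 × 2^8 × 2^2 ≡ 57 × 12 × 4 (mod 61): 57 × 12 = 684 ≡ 13; 13 × 4 = 52 ≡ 52. So 2^42 ≡ 52 (mod 61).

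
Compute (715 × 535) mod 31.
16

(715 × 535) = 382525
382525 mod 31 = 16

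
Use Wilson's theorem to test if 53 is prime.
(52)! mod 53 = 52. Since 52 ≡ -1 (mod 53), 53 is prime.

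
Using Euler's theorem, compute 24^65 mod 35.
By Euler: 24^{24} ≡ 1 (mod 35) since gcd(24, 35) = 1. 65 = 2×24 + 17. So 24^{65} ≡ 24^{17} ≡ 19 (mod 35)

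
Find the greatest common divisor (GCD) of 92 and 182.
2

Using the Euclidean algorithm:
92 = 0 × 182 + 92
182 = 1 × 92 + 90
92 = 1 × 90 + 2
90 = 45 × 2 + 0

GCD(92, 182) = 2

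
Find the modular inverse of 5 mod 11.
5^(-1) ≡ 9 (mod 11). Verification: 5 × 9 = 45 ≡ 1 (mod 11)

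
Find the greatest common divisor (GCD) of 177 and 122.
1

Using the Euclidean algorithm:
177 = 1 × 122 + 55
122 = 2 × 55 + 12
55 = 4 × 12 + 7
12 = 1 × 7 + 5
7 = 1 × 5 + 2
5 = 2 × 2 + 1
2 = 2 × 1 + 0

GCD(177, 122) = 1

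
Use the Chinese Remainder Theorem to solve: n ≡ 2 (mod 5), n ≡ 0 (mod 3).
M = 5 × 3 = 15. M₁ = 3, y₁ ≡ 2 (mod 5). M₂ = 5, y₂ ≡ 2 (mod 3). n = 2×3×2 + 0×5×2 ≡ 12 (mod 15)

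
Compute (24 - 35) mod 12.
1

(24 - 35) = -11
-11 mod 12 = 1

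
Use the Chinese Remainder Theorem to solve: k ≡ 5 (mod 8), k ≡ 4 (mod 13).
M = 8 × 13 = 104. M₁ = 13, y₁ ≡ 5 (mod 8). M₂ = 8, y₂ ≡ 5 (mod 13). k = 5×13×5 + 4×8×5 ≡ 69 (mod 104)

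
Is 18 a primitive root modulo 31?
p - 1 = 30 has prime divisors 2, 3, 5. Check 18^(30/q) mod 31 for each: 18^(30/2) = 18^15 ≡ 1, 18^(30/3) = 18^10 ≡ 5, 18^(30/5) = 18^6 ≡ 16 (mod 31). Since 18^15 ≡ 1 (mod 31), the order of 18 divides 15 (in fact the order is 15) ≠ 30, so it is not a primitive root.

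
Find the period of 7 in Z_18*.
Powers of 7 mod 18: 7^1≡7, 7^2≡13, 7^3≡1. Order = 3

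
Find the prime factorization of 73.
73

Divide by primes starting from smallest:
73 ÷ 73 = 1

73 = 73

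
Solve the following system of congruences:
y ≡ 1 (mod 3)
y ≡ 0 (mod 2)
4

Using the Chinese Remainder Theorem:
M = product of moduli = 6
For equation 1: M_1 = 2, 2 ≡ 2 (mod 3), inverse of 2 mod 3 is 2 (check: 2 × 2 = 4 ≡ 1 (mod 3))
For equation 2: M_2 = 3, 3 ≡ 1 (mod 2), inverse of 3 mod 2 is 1 (check: 1 × 1 = 1 ≡ 1 (mod 2))
Combine: y ≡ Σ r_i×M_i×(M_i⁻¹ mod m_i) = 1×2×2 + 0×3×1 = 4 + 0 = 4
4 mod 6 = 4
y ≡ 4 (mod 6)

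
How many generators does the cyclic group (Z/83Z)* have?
40

The number of primitive roots modulo p is φ(p-1) = φ(82)
φ(82) = 40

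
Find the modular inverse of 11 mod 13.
11^(-1) ≡ 6 (mod 13). Verification: 11 × 6 = 66 ≡ 1 (mod 13)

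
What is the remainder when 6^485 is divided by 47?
Using Fermat: 6^{46} ≡ 1 (mod 47). 485 ≡ 25 (mod 46). So 6^{485} ≡ 6^{25} ≡ 36 (mod 47)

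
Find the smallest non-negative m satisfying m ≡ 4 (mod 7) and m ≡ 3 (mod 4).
M = 7 × 4 = 28. M₁ = 4, y₁ ≡ 2 (mod 7). M₂ = 7, y₂ ≡ 3 (mod 4). m = 4×4×2 + 3×7×3 ≡ 11 (mod 28)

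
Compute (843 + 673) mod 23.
21

(843 + 673) = 1516
1516 mod 23 = 21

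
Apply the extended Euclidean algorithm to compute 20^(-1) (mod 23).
Extended GCD: 20(-8) + 23(7) = 1. So 20^(-1) ≡ 15 ≡ 15 (mod 23). Verify: 20 × 15 = 300 ≡ 1 (mod 23)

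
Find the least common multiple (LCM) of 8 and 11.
88

First find GCD(8, 11) using the Euclidean algorithm:
8 = 0 × 11 + 8
11 = 1 × 8 + 3
8 = 2 × 3 + 2
3 = 1 × 2 + 1
2 = 2 × 1 + 0
GCD(8, 11) = 1

LCM formula: LCM(a, b) = (a × b) / GCD(a, b)
LCM(8, 11) = (8 × 11) / 1
LCM(8, 11) = 88 / 1
LCM(8, 11) = 88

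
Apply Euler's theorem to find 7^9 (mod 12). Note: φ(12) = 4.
By Euler: 7^{4} ≡ 1 (mod 12) since gcd(7, 12) = 1. 9 = 2×4 + 1. So 7^{9} ≡ 7^{1} ≡ 7 (mod 12)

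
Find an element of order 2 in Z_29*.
28 has order 2 mod 29 since 28^{2} ≡ 1 (mod 29) and no smaller power works.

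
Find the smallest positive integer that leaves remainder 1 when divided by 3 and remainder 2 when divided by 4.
M = 3 × 4 = 12. M₁ = 4, y₁ ≡ 1 (mod 3). M₂ = 3, y₂ ≡ 3 (mod 4). n = 1×4×1 + 2×3×3 ≡ 10 (mod 12). The smallest positive such number is 10.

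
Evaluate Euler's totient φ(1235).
864

Prime factorization: 1235 = 5 × 13 × 19
Using the formula φ(n) = n × Π(1 - 1/p) for each prime factor p:
φ(1235) = 1235 × (1 - 1/5) × (1 - 1/13) × (1 - 1/19)
φ(1235) = 864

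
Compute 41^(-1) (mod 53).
41^(-1) ≡ 22 (mod 53). Verification: 41 × 22 = 902 ≡ 1 (mod 53)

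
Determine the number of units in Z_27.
18

Prime factorization: 27 = 3^3
Using the formula φ(n) = n × Π(1 - 1/p) for each prime factor p:
φ(27) = 27 × (1 - 1/3)
φ(27) = 18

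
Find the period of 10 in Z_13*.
Powers of 10 mod 13: 10^1≡10, 10^2≡9, 10^3≡12, 10^4≡3, 10^5≡4, 10^6≡1. Order = 6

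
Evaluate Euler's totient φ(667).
616

Prime factorization: 667 = 23 × 29
Using the formula φ(n) = n × Π(1 - 1/p) for each prime factor p:
φ(667) = 667 × (1 - 1/23) × (1 - 1/29)
φ(667) = 616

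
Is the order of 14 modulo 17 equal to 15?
No, the actual order is 16, not 15.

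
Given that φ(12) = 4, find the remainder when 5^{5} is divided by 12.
By Euler: 5^{4} ≡ 1 (mod 12) since gcd(5, 12) = 1. 5 = 1×4 + 1. So 5^{5} ≡ 5^{1} ≡ 5 (mod 12)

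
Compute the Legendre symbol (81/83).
(81/83) = 81^{41} mod 83 = 1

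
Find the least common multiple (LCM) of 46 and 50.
1150

First find GCD(46, 50) using the Euclidean algorithm:
46 = 0 × 50 + 46
50 = 1 × 46 + 4
46 = 11 × 4 + 2
4 = 2 × 2 + 0
GCD(46, 50) = 2

LCM formula: LCM(a, b) = (a × b) / GCD(a, b)
LCM(46, 50) = (46 × 50) / 2
LCM(46, 50) = 2300 / 2
LCM(46, 50) = 1150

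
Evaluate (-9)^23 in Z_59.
Using repeated squaring. (-9) ≡ 50 (mod 59). 23 = 16 + 4 + 2 + 1 (binary 10111). Repeated squaring mod 59: 50^1 ≡ 50; 50^2 ≡ 50² = 2500 ≡ 22; 50^4 ≡ 22² = 484 ≡ 12; 50^8 ≡ 12² = 144 ≡ 26; 50^16 ≡ 26² = 676 ≡ 27. Multiply: (-9)^23 ≡ 50^16 × 50^4 × 50^2 × 50^1 ≡ 27 × 12 × 22 × 50 (mod 59): 27 × 12 = 324 ≡ 29; 29 × 22 = 638 ≡ 48; 48 × 50 = 2400 ≡ 40. So (-9)^23 ≡ 40 (mod 59).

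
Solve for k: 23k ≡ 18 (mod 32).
30

Since gcd(23, 32) = 1 divides 18, a solution exists.
Multiply both sides by the inverse of 23 mod 32:
  23^(-1) mod 32 = 7
  x ≡ 7 × 18 ≡ 126 ≡ 30 (mod 32)
Verification: 23 × 30 = 690 = 21 × 32 + 18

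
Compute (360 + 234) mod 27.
0

(360 + 234) = 594
594 mod 27 = 0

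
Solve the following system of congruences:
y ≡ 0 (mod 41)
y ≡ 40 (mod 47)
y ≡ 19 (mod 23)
2296

Using the Chinese Remainder Theorem:
M = product of moduli = 44321
For equation 1: M_1 = 1081, 1081 ≡ 15 (mod 41), inverse of 1081 mod 41 is 11 (check: 15 × 11 = 165 ≡ 1 (mod 41))
For equation 2: M_2 = 943, 943 ≡ 3 (mod 47), inverse of 943 mod 47 is 16 (check: 3 × 16 = 48 ≡ 1 (mod 47))
For equation 3: M_3 = 1927, 1927 ≡ 18 (mod 23), inverse of 1927 mod 23 is 9 (check: 18 × 9 = 162 ≡ 1 (mod 23))
Combine: y ≡ Σ r_i×M_i×(M_i⁻¹ mod m_i) = 0×1081×11 + 40×943×16 + 19×1927×9 = 0 + 603520 + 329517 = 933037
933037 mod 44321 = 2296
y ≡ 2296 (mod 44321)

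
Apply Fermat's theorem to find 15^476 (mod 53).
By Fermat: 15^{52} ≡ 1 (mod 53). 476 ≡ 8 (mod 52). So 15^{476} ≡ 15^{8} ≡ 47 (mod 53)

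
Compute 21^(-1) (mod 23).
11

Using Extended Euclidean Algorithm:
gcd(21, 23) = 1
Bezout coefficients: 21 × 11 + 23 × -10 = 1
So 21 × 11 ≡ 1 (mod 23)
The inverse is 11 mod 23 = 11
Verification: 21 × 11 = 231 = 10 × 23 + 1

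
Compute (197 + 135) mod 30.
2

(197 + 135) = 332
332 mod 30 = 2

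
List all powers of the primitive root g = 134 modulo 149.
g^1, g^2, ..., g^{148} mod 149: {134, 76, 52, 114, 78, 22, 117, 33, 101, 124, 77, 37, 41, 130, 136, 46, 55, 69, 8, 29, 12, 118, 18, 28, 27, 42, 115, 63, 98, 20, 147, 30, 146, 45, 70, 142, 105, 64, 83, 96, 50, 144, 75, 67, 38, 26, 57, 39, 11, 133, 91, 125, 62, 113, 93, 95, 65, 68, 23, 102, 109, 4, 89, 6, 59, 9, 14, 88, 21, 132, 106, 49, 10, 148, 15, 73, 97, 35, 71, 127, 32, 116, 48, 25, 72, 112, 108, 19, 13, 103, 94, 80, 141, 120, 137, 31, 131, 121, 122, 107, 34, 86, 51, 129, 2, 119, 3, 104, 79, 7, 44, 85, 66, 53, 99, 5, 74, 82, 111, 123, 92, 110, 138, 16, 58, 24, 87, 36, 56, 54, 84, 81, 126, 47, 40, 145, 60, 143, 90, 140, 135, 61, 128, 17, 43, 100, 139, 1}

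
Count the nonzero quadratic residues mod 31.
For prime 31, there are (p-1)/2 = (31-1)/2 = 15 quadratic residues (excluding 0).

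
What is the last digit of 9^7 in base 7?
9 ≡ 2 (mod 7). 7 = 4 + 2 + 1 (binary 111). Repeated squaring mod 7: 2^1 ≡ 2; 2^2 ≡ 2² = 4 ≡ 4; 2^4 ≡ 4² = 16 ≡ 2. Multiply: 9^7 ≡ 2^4 × 2^2 × 2^1 ≡ 2 × 4 × 2 (mod 7): 2 × 4 = 8 ≡ 1; 1 × 2 = 2 ≡ 2. So 9^7 ≡ 2 (mod 7).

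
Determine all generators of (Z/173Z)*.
Primitive roots mod 173: {2, 3, 5, 7, 8, 11, 12, 17, 18, 19, 20, 26, 27, 28, 30, 32, 39, 42, 44, 45, 46, 48, 50, 53, 58, 59, 61, 62, 63, 65, 66, 68, 69, 70, 71, 72, 74, 75, 76, 79, 82, 86, 87, 91, 94, 97, 98, 99, 101, 102, 103, 104, 105, 107, 108, 110, 111, 112, 114, 115, 120, 123, 125, 127, 128, 129, 131, 134, 141, 143, 145, 146, 147, 153, 154, 155, 156, 161, 162, 165, 166, 168, 170, 171}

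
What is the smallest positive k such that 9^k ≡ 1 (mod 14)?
Powers of 9 mod 14: 9^1≡9, 9^2≡11, 9^3≡1. Order = 3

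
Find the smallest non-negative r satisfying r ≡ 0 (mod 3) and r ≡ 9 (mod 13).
M = 3 × 13 = 39. M₁ = 13, y₁ ≡ 1 (mod 3). M₂ = 3, y₂ ≡ 9 (mod 13). r = 0×13×1 + 9×3×9 ≡ 9 (mod 39)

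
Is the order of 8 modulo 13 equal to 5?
No, the actual order is 4, not 5.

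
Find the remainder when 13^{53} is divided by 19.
By Fermat: 13^{18} ≡ 1 (mod 19). 53 = 2×18 + 17. So 13^{53} ≡ 13^{17} ≡ 3 (mod 19)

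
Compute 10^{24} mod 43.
11

Using successive squaring:
Binary expansion of 24: 11000
Powers of 10 mod 43 (each is the square of the previous):
  10^1 ≡ 10 (mod 43)
  10^2 ≡ 10² = 100 ≡ 14 (mod 43)
  10^4 ≡ 14² = 196 ≡ 24 (mod 43)
  10^8 ≡ 24² = 576 ≡ 17 (mod 43)
  10^16 ≡ 17² = 289 ≡ 31 (mod 43)
24 = 16 + 8, so 10^24 = 10^16 × 10^8 ≡ 31 × 17 (mod 43)
Multiplying step by step:
  31 × 17 = 527 ≡ 11 (mod 43)
Result: 10^24 ≡ 11 (mod 43)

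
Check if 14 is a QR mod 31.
By Euler's criterion: 14^{15} ≡ 1 (mod 31). Since this equals 1, 14 is a QR.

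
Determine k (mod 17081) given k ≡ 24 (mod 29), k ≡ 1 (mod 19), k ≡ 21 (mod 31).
8608

Using the Chinese Remainder Theorem:
M = product of moduli = 17081
For equation 1: M_1 = 589, 589 ≡ 9 (mod 29), inverse of 589 mod 29 is 13 (check: 9 × 13 = 117 ≡ 1 (mod 29))
For equation 2: M_2 = 899, 899 ≡ 6 (mod 19), inverse of 899 mod 19 is 16 (check: 6 × 16 = 96 ≡ 1 (mod 19))
For equation 3: M_3 = 551, 551 ≡ 24 (mod 31), inverse of 551 mod 31 is 22 (check: 24 × 22 = 528 ≡ 1 (mod 31))
Combine: k ≡ Σ r_i×M_i×(M_i⁻¹ mod m_i) = 24×589×13 + 1×899×16 + 21×551×22 = 183768 + 14384 + 254562 = 452714
452714 mod 17081 = 8608
k ≡ 8608 (mod 17081)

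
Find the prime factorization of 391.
17 × 23

Divide by primes starting from smallest:
391 ÷ 17 = 23
23 ÷ 23 = 1

391 = 17 × 23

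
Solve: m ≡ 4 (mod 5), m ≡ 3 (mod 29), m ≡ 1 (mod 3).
M = 5 × 29 × 3 = 435. M₁ = 87, y₁ ≡ 3 (mod 5). M₂ = 15, y₂ ≡ 2 (mod 29). M₃ = 145, y₃ ≡ 1 (mod 3). m = 4×87×3 + 3×15×2 + 1×145×1 ≡ 409 (mod 435)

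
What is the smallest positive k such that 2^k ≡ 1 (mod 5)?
Powers of 2 mod 5: 2^1≡2, 2^2≡4, 2^3≡3, 2^4≡1. Order = 4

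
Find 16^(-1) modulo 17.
16

Using Extended Euclidean Algorithm:
gcd(16, 17) = 1
Bezout coefficients: 16 × -1 + 17 × 1 = 1
So 16 × -1 ≡ 1 (mod 17)
The inverse is -1 mod 17 = 16
Verification: 16 × 16 = 256 = 15 × 17 + 1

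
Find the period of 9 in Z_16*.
Powers of 9 mod 16: 9^1≡9, 9^2≡1. Order = 2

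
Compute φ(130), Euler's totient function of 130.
48

Prime factorization: 130 = 2 × 5 × 13
Using the formula φ(n) = n × Π(1 - 1/p) for each prime factor p:
φ(130) = 130 × (1 - 1/2) × (1 - 1/5) × (1 - 1/13)
φ(130) = 48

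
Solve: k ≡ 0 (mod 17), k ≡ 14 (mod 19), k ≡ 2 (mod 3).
M = 17 × 19 × 3 = 969. M₁ = 57, y₁ ≡ 3 (mod 17). M₂ = 51, y₂ ≡ 3 (mod 19). M₃ = 323, y₃ ≡ 2 (mod 3). k = 0×57×3 + 14×51×3 + 2×323×2 ≡ 527 (mod 969)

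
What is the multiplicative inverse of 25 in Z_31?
5

Using Extended Euclidean Algorithm:
gcd(25, 31) = 1
Bezout coefficients: 25 × 5 + 31 × -4 = 1
So 25 × 5 ≡ 1 (mod 31)
The inverse is 5 mod 31 = 5
Verification: 25 × 5 = 125 = 4 × 31 + 1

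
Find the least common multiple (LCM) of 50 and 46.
1150

First find GCD(50, 46) using the Euclidean algorithm:
50 = 1 × 46 + 4
46 = 11 × 4 + 2
4 = 2 × 2 + 0
GCD(50, 46) = 2

LCM formula: LCM(a, b) = (a × b) / GCD(a, b)
LCM(50, 46) = (50 × 46) / 2
LCM(50, 46) = 2300 / 2
LCM(50, 46) = 1150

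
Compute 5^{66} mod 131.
5

Using successive squaring:
Binary expansion of 66: 1000010
Powers of 5 mod 131 (each is the square of the previous):
  5^1 ≡ 5 (mod 131)
  5^2 ≡ 5² = 25 ≡ 25 (mod 131)
  5^4 ≡ 25² = 625 ≡ 101 (mod 131)
  5^8 ≡ 101² = 10201 ≡ 114 (mod 131)
  5^16 ≡ 114² = 12996 ≡ 27 (mod 131)
  5^32 ≡ 27² = 729 ≡ 74 (mod 131)
  5^64 ≡ 74² = 5476 ≡ 105 (mod 131)
66 = 64 + 2, so 5^66 = 5^64 × 5^2 ≡ 105 × 25 (mod 131)
Multiplying step by step:
  105 × 25 = 2625 ≡ 5 (mod 131)
Result: 5^66 ≡ 5 (mod 131)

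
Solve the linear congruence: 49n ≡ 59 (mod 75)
41

Since gcd(49, 75) = 1 divides 59, a solution exists.
Multiply both sides by the inverse of 49 mod 75:
  49^(-1) mod 75 = 49
  x ≡ 49 × 59 ≡ 2891 ≡ 41 (mod 75)
Verification: 49 × 41 = 2009 = 26 × 75 + 59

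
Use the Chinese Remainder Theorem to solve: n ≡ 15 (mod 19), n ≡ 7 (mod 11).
205

Using the Chinese Remainder Theorem:
M = product of moduli = 209
For equation 1: M_1 = 11, 11 ≡ 11 (mod 19), inverse of 11 mod 19 is 7 (check: 11 × 7 = 77 ≡ 1 (mod 19))
For equation 2: M_2 = 19, 19 ≡ 8 (mod 11), inverse of 19 mod 11 is 7 (check: 8 × 7 = 56 ≡ 1 (mod 11))
Combine: n ≡ Σ r_i×M_i×(M_i⁻¹ mod m_i) = 15×11×7 + 7×19×7 = 1155 + 931 = 2086
2086 mod 209 = 205
n ≡ 205 (mod 209)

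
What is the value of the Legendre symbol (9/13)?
(9/13) = 9^{6} mod 13 = 1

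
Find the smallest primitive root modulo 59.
2

A primitive root g modulo p has order p-1 = 58
Prime divisors of 58: [2, 29]
g is a primitive root iff g^(58/q) ≢ 1 (mod 59) for each prime divisor q
Testing small values:
  g = 2: 2^29 ≡ 58, 2^2 ≡ 4 (mod 59) → none is 1, primitive root!
The smallest primitive root is 2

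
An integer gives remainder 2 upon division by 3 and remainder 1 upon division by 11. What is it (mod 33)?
M = 3 × 11 = 33. M₁ = 11, y₁ ≡ 2 (mod 3). M₂ = 3, y₂ ≡ 4 (mod 11). k = 2×11×2 + 1×3×4 ≡ 23 (mod 33). The smallest positive such number is 23.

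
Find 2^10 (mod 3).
10 = 8 + 2 (binary 1010). Repeated squaring mod 3: 2^1 ≡ 2; 2^2 ≡ 2² = 4 ≡ 1; 2^4 ≡ 1² = 1 ≡ 1; 2^8 ≡ 1² = 1 ≡ 1. Multiply: 2^10 = 2^8 × 2^2 ≡ 1 × 1 (mod 3): 1 × 1 = 1 ≡ 1. So 2^10 ≡ 1 (mod 3).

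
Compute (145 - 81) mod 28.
8

(145 - 81) = 64
64 mod 28 = 8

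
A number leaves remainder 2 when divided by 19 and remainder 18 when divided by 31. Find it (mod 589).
M = 19 × 31 = 589. M₁ = 31, y₁ ≡ 8 (mod 19). M₂ = 19, y₂ ≡ 18 (mod 31). t = 2×31×8 + 18×19×18 ≡ 173 (mod 589)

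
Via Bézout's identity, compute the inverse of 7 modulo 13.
Extended GCD: 7(2) + 13(-1) = 1. So 7^(-1) ≡ 2 ≡ 2 (mod 13). Verify: 7 × 2 = 14 ≡ 1 (mod 13)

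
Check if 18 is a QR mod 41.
By Euler's criterion: 18^{20} ≡ 1 (mod 41). Since this equals 1, 18 is a QR.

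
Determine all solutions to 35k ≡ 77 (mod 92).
39

Since gcd(35, 92) = 1 divides 77, a solution exists.
Multiply both sides by the inverse of 35 mod 92:
  35^(-1) mod 92 = 71
  x ≡ 71 × 77 ≡ 5467 ≡ 39 (mod 92)
Verification: 35 × 39 = 1365 = 14 × 92 + 77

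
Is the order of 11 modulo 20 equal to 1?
No, the actual order is 2, not 1.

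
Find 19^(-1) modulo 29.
26

Using Extended Euclidean Algorithm:
gcd(19, 29) = 1
Bezout coefficients: 19 × -3 + 29 × 2 = 1
So 19 × -3 ≡ 1 (mod 29)
The inverse is -3 mod 29 = 26
Verification: 19 × 26 = 494 = 17 × 29 + 1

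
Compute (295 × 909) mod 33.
30

(295 × 909) = 268155
268155 mod 33 = 30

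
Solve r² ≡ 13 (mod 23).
The square roots of 13 mod 23 are 6 and 17. Verify: 6² = 36 ≡ 13 (mod 23)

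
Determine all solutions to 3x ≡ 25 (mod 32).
19

Since gcd(3, 32) = 1 divides 25, a solution exists.
Multiply both sides by the inverse of 3 mod 32:
  3^(-1) mod 32 = 11
  x ≡ 11 × 25 ≡ 275 ≡ 19 (mod 32)
Verification: 3 × 19 = 57 = 1 × 32 + 25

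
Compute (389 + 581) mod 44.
2

(389 + 581) = 970
970 mod 44 = 2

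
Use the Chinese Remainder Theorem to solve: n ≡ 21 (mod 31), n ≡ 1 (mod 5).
21

Using the Chinese Remainder Theorem:
M = product of moduli = 155
For equation 1: M_1 = 5, 5 ≡ 5 (mod 31), inverse of 5 mod 31 is 25 (check: 5 × 25 = 125 ≡ 1 (mod 31))
For equation 2: M_2 = 31, 31 ≡ 1 (mod 5), inverse of 31 mod 5 is 1 (check: 1 × 1 = 1 ≡ 1 (mod 5))
Combine: n ≡ Σ r_i×M_i×(M_i⁻¹ mod m_i) = 21×5×25 + 1×31×1 = 2625 + 31 = 2656
2656 mod 155 = 21
n ≡ 21 (mod 155)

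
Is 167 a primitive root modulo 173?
p - 1 = 172 has prime divisors 2, 43. Check 167^(172/q) mod 173 for each: 167^(172/2) = 167^86 ≡ 1, 167^(172/43) = 167^4 ≡ 85 (mod 173). Since 167^86 ≡ 1 (mod 173), the order of 167 divides 86 (in fact the order is 86) ≠ 172, so it is not a primitive root.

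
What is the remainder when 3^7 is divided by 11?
7 = 4 + 2 + 1 (binary 111). Repeated squaring mod 11: 3^1 ≡ 3; 3^2 ≡ 3² = 9 ≡ 9; 3^4 ≡ 9² = 81 ≡ 4. Multiply: 3^7 = 3^4 × 3^2 × 3^1 ≡ 4 × 9 × 3 (mod 11): 4 × 9 = 36 ≡ 3; 3 × 3 = 9 ≡ 9. So 3^7 ≡ 9 (mod 11).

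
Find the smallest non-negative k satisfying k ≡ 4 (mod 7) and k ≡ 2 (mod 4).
M = 7 × 4 = 28. M₁ = 4, y₁ ≡ 2 (mod 7). M₂ = 7, y₂ ≡ 3 (mod 4). k = 4×4×2 + 2×7×3 ≡ 18 (mod 28)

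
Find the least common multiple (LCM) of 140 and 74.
5180

First find GCD(140, 74) using the Euclidean algorithm:
140 = 1 × 74 + 66
74 = 1 × 66 + 8
66 = 8 × 8 + 2
8 = 4 × 2 + 0
GCD(140, 74) = 2

LCM formula: LCM(a, b) = (a × b) / GCD(a, b)
LCM(140, 74) = (140 × 74) / 2
LCM(140, 74) = 10360 / 2
LCM(140, 74) = 5180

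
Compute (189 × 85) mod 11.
5

(189 × 85) = 16065
16065 mod 11 = 5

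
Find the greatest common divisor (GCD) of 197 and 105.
1

Using the Euclidean algorithm:
197 = 1 × 105 + 92
105 = 1 × 92 + 13
92 = 7 × 13 + 1
13 = 13 × 1 + 0

GCD(197, 105) = 1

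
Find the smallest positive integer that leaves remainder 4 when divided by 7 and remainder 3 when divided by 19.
M = 7 × 19 = 133. M₁ = 19, y₁ ≡ 3 (mod 7). M₂ = 7, y₂ ≡ 11 (mod 19). z = 4×19×3 + 3×7×11 ≡ 60 (mod 133). The smallest positive such number is 60.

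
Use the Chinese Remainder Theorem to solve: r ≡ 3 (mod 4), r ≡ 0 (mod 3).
M = 4 × 3 = 12. M₁ = 3, y₁ ≡ 3 (mod 4). M₂ = 4, y₂ ≡ 1 (mod 3). r = 3×3×3 + 0×4×1 ≡ 3 (mod 12)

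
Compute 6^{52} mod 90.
36

Using successive squaring:
Binary expansion of 52: 110100
Powers of 6 mod 90 (each is the square of the previous):
  6^1 ≡ 6 (mod 90)
  6^2 ≡ 6² = 36 ≡ 36 (mod 90)
  6^4 ≡ 36² = 1296 ≡ 36 (mod 90)
  6^8 ≡ 36² = 1296 ≡ 36 (mod 90)
  6^16 ≡ 36² = 1296 ≡ 36 (mod 90)
  6^32 ≡ 36² = 1296 ≡ 36 (mod 90)
52 = 32 + 16 + 4, so 6^52 = 6^32 × 6^16 × 6^4 ≡ 36 × 36 × 36 (mod 90)
Multiplying step by step:
  36 × 36 = 1296 ≡ 36 (mod 90)
  36 × 36 = 1296 ≡ 36 (mod 90)
Result: 6^52 ≡ 36 (mod 90)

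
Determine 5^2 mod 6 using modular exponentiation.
2 = 2 (binary 10). Repeated squaring mod 6: 5^1 ≡ 5; 5^2 ≡ 5² = 25 ≡ 1. So 5^2 ≡ 1 (mod 6).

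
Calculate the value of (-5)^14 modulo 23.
Using repeated squaring. (-5) ≡ 18 (mod 23). 14 = 8 + 4 + 2 (binary 1110). Repeated squaring mod 23: 18^1 ≡ 18; 18^2 ≡ 18² = 324 ≡ 2; 18^4 ≡ 2² = 4 ≡ 4; 18^8 ≡ 4² = 16 ≡ 16. Multiply: (-5)^14 ≡ 18^8 × 18^4 × 18^2 ≡ 16 × 4 × 2 (mod 23): 16 × 4 = 64 ≡ 18; 18 × 2 = 36 ≡ 13. So (-5)^14 ≡ 13 (mod 23).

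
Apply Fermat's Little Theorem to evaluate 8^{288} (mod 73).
1

By Fermat's Little Theorem, a^(p-1) ≡ 1 (mod p) for prime p and gcd(a, p) = 1
Here p = 73, so 8^72 ≡ 1 (mod 73)
We can reduce the exponent: 288 mod 72 = 0
So 8^288 ≡ 8^0 (mod 73)
Computing: 8^0 mod 73 = 1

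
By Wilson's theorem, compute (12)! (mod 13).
By Wilson's theorem, (12)! ≡ -1 ≡ 12 (mod 13)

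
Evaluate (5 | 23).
(5/23) = 5^{11} mod 23 = -1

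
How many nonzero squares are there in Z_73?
For prime 73, there are (p-1)/2 = (73-1)/2 = 36 quadratic residues (excluding 0).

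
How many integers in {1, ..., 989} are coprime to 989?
924

Prime factorization: 989 = 23 × 43
Using the formula φ(n) = n × Π(1 - 1/p) for each prime factor p:
φ(989) = 989 × (1 - 1/23) × (1 - 1/43)
φ(989) = 924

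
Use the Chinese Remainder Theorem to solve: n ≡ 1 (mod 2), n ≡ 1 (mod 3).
M = 2 × 3 = 6. M₁ = 3, y₁ ≡ 1 (mod 2). M₂ = 2, y₂ ≡ 2 (mod 3). n = 1×3×1 + 1×2×2 ≡ 1 (mod 6)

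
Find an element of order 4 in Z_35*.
8 has order 4 mod 35 since 8^{4} ≡ 1 (mod 35) and no smaller power works.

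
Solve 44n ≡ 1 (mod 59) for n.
44^(-1) ≡ 55 (mod 59). Verification: 44 × 55 = 2420 ≡ 1 (mod 59)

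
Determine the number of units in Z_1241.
1152

Prime factorization: 1241 = 17 × 73
Using the formula φ(n) = n × Π(1 - 1/p) for each prime factor p:
φ(1241) = 1241 × (1 - 1/17) × (1 - 1/73)
φ(1241) = 1152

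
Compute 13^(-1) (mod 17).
13^(-1) ≡ 4 (mod 17). Verification: 13 × 4 = 52 ≡ 1 (mod 17)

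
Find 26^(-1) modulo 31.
6

Using Extended Euclidean Algorithm:
gcd(26, 31) = 1
Bezout coefficients: 26 × 6 + 31 × -5 = 1
So 26 × 6 ≡ 1 (mod 31)
The inverse is 6 mod 31 = 6
Verification: 26 × 6 = 156 = 5 × 31 + 1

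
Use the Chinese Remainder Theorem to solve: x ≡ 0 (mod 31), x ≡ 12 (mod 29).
186

Using the Chinese Remainder Theorem:
M = product of moduli = 899
For equation 1: M_1 = 29, 29 ≡ 29 (mod 31), inverse of 29 mod 31 is 15 (check: 29 × 15 = 435 ≡ 1 (mod 31))
For equation 2: M_2 = 31, 31 ≡ 2 (mod 29), inverse of 31 mod 29 is 15 (check: 2 × 15 = 30 ≡ 1 (mod 29))
Combine: x ≡ Σ r_i×M_i×(M_i⁻¹ mod m_i) = 0×29×15 + 12×31×15 = 0 + 5580 = 5580
5580 mod 899 = 186
x ≡ 186 (mod 899)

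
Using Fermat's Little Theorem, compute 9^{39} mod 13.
1

By Fermat's Little Theorem, a^(p-1) ≡ 1 (mod p) for prime p and gcd(a, p) = 1
Here p = 13, so 9^12 ≡ 1 (mod 13)
We can reduce the exponent: 39 mod 12 = 3
So 9^39 ≡ 9^3 (mod 13)
Computing: 9^3 mod 13 = 1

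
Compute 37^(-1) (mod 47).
14

Using Extended Euclidean Algorithm:
gcd(37, 47) = 1
Bezout coefficients: 37 × 14 + 47 × -11 = 1
So 37 × 14 ≡ 1 (mod 47)
The inverse is 14 mod 47 = 14
Verification: 37 × 14 = 518 = 11 × 47 + 1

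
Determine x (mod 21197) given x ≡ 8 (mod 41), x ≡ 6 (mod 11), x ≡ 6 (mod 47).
2591

Using the Chinese Remainder Theorem:
M = product of moduli = 21197
For equation 1: M_1 = 517, 517 ≡ 25 (mod 41), inverse of 517 mod 41 is 23 (check: 25 × 23 = 575 ≡ 1 (mod 41))
For equation 2: M_2 = 1927, 1927 ≡ 2 (mod 11), inverse of 1927 mod 11 is 6 (check: 2 × 6 = 12 ≡ 1 (mod 11))
For equation 3: M_3 = 451, 451 ≡ 28 (mod 47), inverse of 451 mod 47 is 42 (check: 28 × 42 = 1176 ≡ 1 (mod 47))
Combine: x ≡ Σ r_i×M_i×(M_i⁻¹ mod m_i) = 8×517×23 + 6×1927×6 + 6×451×42 = 95128 + 69372 + 113652 = 278152
278152 mod 21197 = 2591
x ≡ 2591 (mod 21197)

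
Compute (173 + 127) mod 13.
1

(173 + 127) = 300
300 mod 13 = 1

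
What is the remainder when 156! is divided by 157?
By Wilson's theorem, (156)! ≡ -1 ≡ 156 (mod 157)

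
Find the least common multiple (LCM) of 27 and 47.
1269

First find GCD(27, 47) using the Euclidean algorithm:
27 = 0 × 47 + 27
47 = 1 × 27 + 20
27 = 1 × 20 + 7
20 = 2 × 7 + 6
7 = 1 × 6 + 1
6 = 6 × 1 + 0
GCD(27, 47) = 1

LCM formula: LCM(a, b) = (a × b) / GCD(a, b)
LCM(27, 47) = (27 × 47) / 1
LCM(27, 47) = 1269 / 1
LCM(27, 47) = 1269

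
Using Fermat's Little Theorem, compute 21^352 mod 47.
By Fermat: 21^{46} ≡ 1 (mod 47). 352 = 7×46 + 30. So 21^{352} ≡ 21^{30} ≡ 37 (mod 47)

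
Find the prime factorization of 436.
2^2 × 109

Divide by primes starting from smallest:
436 ÷ 2 = 218
218 ÷ 2 = 109
109 ÷ 109 = 1

436 = 2^2 × 109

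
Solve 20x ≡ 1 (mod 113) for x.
20^(-1) ≡ 17 (mod 113). Verification: 20 × 17 = 340 ≡ 1 (mod 113)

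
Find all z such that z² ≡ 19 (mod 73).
The square roots of 19 mod 73 are 47 and 26. Verify: 47² = 2209 ≡ 19 (mod 73)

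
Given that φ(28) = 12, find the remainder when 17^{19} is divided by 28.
By Euler: 17^{12} ≡ 1 (mod 28) since gcd(17, 28) = 1. 19 = 1×12 + 7. So 17^{19} ≡ 17^{7} ≡ 17 (mod 28)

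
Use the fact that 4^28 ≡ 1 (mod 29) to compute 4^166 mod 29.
By Fermat: 4^{28} ≡ 1 (mod 29). 166 = 5×28 + 26. So 4^{166} ≡ 4^{26} ≡ 20 (mod 29)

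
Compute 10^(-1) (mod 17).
10^(-1) ≡ 12 (mod 17). Verification: 10 × 12 = 120 ≡ 1 (mod 17)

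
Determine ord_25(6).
Powers of 6 mod 25: 6^1≡6, 6^2≡11, 6^3≡16, 6^4≡21, 6^5≡1. Order = 5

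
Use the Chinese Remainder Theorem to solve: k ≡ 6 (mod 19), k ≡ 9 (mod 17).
M = 19 × 17 = 323. M₁ = 17, y₁ ≡ 9 (mod 19). M₂ = 19, y₂ ≡ 9 (mod 17). k = 6×17×9 + 9×19×9 ≡ 196 (mod 323)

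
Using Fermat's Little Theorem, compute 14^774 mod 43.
By Fermat: 14^{42} ≡ 1 (mod 43). 774 ≡ 18 (mod 42). So 14^{774} ≡ 14^{18} ≡ 16 (mod 43)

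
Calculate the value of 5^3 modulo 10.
3 = 2 + 1 (binary 11). Repeated squaring mod 10: 5^1 ≡ 5; 5^2 ≡ 5² = 25 ≡ 5. Multiply: 5^3 = 5^2 × 5^1 ≡ 5 × 5 (mod 10): 5 × 5 = 25 ≡ 5. So 5^3 ≡ 5 (mod 10).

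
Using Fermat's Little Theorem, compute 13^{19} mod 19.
13

By Fermat's Little Theorem, a^(p-1) ≡ 1 (mod p) for prime p and gcd(a, p) = 1
Here p = 19, so 13^18 ≡ 1 (mod 19)
We can reduce the exponent: 19 mod 18 = 1
So 13^19 ≡ 13^1 (mod 19)
Computing: 13^1 mod 19 = 13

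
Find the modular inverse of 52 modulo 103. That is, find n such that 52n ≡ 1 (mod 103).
2

Using Extended Euclidean Algorithm:
gcd(52, 103) = 1
Bezout coefficients: 52 × 2 + 103 × -1 = 1
So 52 × 2 ≡ 1 (mod 103)
The inverse is 2 mod 103 = 2
Verification: 52 × 2 = 104 = 1 × 103 + 1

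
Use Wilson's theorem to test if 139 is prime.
(138)! mod 139 = 138. Since 138 ≡ -1 (mod 139), 139 is prime.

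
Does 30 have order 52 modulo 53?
p - 1 = 52 has prime divisors 2, 13. Check 30^(52/q) mod 53 for each: 30^(52/2) = 30^26 ≡ 52, 30^(52/13) = 30^4 ≡ 1 (mod 53). Since 30^4 ≡ 1 (mod 53), the order of 30 divides 4 (in fact the order is 4) ≠ 52, so it is not a primitive root.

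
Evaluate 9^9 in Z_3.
9 ≡ 0 (mod 3). 9 = 8 + 1 (binary 1001). Repeated squaring mod 3: 0^1 ≡ 0; 0^2 ≡ 0² = 0 ≡ 0; 0^4 ≡ 0² = 0 ≡ 0; 0^8 ≡ 0² = 0 ≡ 0. Multiply: 9^9 ≡ 0^8 × 0^1 ≡ 0 × 0 (mod 3): 0 × 0 = 0 ≡ 0. So 9^9 ≡ 0 (mod 3).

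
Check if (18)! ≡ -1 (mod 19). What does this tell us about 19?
(18)! mod 19 = 18. Since this equals -1 (mod 19), Wilson confirms 19 is prime.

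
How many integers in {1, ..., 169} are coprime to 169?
156

Prime factorization: 169 = 13^2
Using the formula φ(n) = n × Π(1 - 1/p) for each prime factor p:
φ(169) = 169 × (1 - 1/13)
φ(169) = 156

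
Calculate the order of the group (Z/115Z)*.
88

Prime factorization: 115 = 5 × 23
Using the formula φ(n) = n × Π(1 - 1/p) for each prime factor p:
φ(115) = 115 × (1 - 1/5) × (1 - 1/23)
φ(115) = 88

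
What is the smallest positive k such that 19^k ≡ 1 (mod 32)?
Powers of 19 mod 32: 19^1≡19, 19^2≡9, 19^3≡11, 19^4≡17, 19^5≡3, 19^6≡25, 19^7≡27, 19^8≡1. Order = 8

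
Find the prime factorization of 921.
3 × 307

Divide by primes starting from smallest:
921 ÷ 3 = 307
307 ÷ 307 = 1

921 = 3 × 307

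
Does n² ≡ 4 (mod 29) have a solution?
By Euler's criterion: 4^{14} ≡ 1 (mod 29). Since this equals 1, 4 is a QR.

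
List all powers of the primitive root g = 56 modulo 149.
g^1, g^2, ..., g^{148} mod 149: {56, 7, 94, 49, 62, 45, 136, 17, 58, 119, 108, 88, 11, 20, 77, 140, 92, 86, 48, 6, 38, 42, 117, 145, 74, 121, 71, 102, 50, 118, 52, 81, 66, 120, 15, 95, 105, 69, 139, 36, 79, 103, 106, 125, 146, 130, 128, 16, 2, 112, 14, 39, 98, 124, 90, 123, 34, 116, 89, 67, 27, 22, 40, 5, 131, 35, 23, 96, 12, 76, 84, 85, 141, 148, 93, 142, 55, 100, 87, 104, 13, 132, 91, 30, 41, 61, 138, 129, 72, 9, 57, 63, 101, 143, 111, 107, 32, 4, 75, 28, 78, 47, 99, 31, 97, 68, 83, 29, 134, 54, 44, 80, 10, 113, 70, 46, 43, 24, 3, 19, 21, 133, 147, 37, 135, 110, 51, 25, 59, 26, 115, 33, 60, 82, 122, 127, 109, 144, 18, 114, 126, 53, 137, 73, 65, 64, 8, 1}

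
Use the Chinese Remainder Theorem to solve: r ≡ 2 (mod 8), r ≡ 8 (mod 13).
M = 8 × 13 = 104. M₁ = 13, y₁ ≡ 5 (mod 8). M₂ = 8, y₂ ≡ 5 (mod 13). r = 2×13×5 + 8×8×5 ≡ 34 (mod 104)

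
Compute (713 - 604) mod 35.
4

(713 - 604) = 109
109 mod 35 = 4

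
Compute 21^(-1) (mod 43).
21^(-1) ≡ 41 (mod 43). Verification: 21 × 41 = 861 ≡ 1 (mod 43)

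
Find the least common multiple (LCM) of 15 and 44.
660

First find GCD(15, 44) using the Euclidean algorithm:
15 = 0 × 44 + 15
44 = 2 × 15 + 14
15 = 1 × 14 + 1
14 = 14 × 1 + 0
GCD(15, 44) = 1

LCM formula: LCM(a, b) = (a × b) / GCD(a, b)
LCM(15, 44) = (15 × 44) / 1
LCM(15, 44) = 660 / 1
LCM(15, 44) = 660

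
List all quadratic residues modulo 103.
QRs mod 103: {1, 2, 4, 7, 8, 9, 13, 14, 15, 16, 17, 18, 19, 23, 25, 26, 28, 29, 30, 32, 33, 34, 36, 38, 41, 46, 49, 50, 52, 55, 56, 58, 59, 60, 61, 63, 64, 66, 68, 72, 76, 79, 81, 82, 83, 91, 92, 93, 97, 98, 100}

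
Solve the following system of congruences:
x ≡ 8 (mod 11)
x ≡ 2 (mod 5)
52

Using the Chinese Remainder Theorem:
M = product of moduli = 55
For equation 1: M_1 = 5, 5 ≡ 5 (mod 11), inverse of 5 mod 11 is 9 (check: 5 × 9 = 45 ≡ 1 (mod 11))
For equation 2: M_2 = 11, 11 ≡ 1 (mod 5), inverse of 11 mod 5 is 1 (check: 1 × 1 = 1 ≡ 1 (mod 5))
Combine: x ≡ Σ r_i×M_i×(M_i⁻¹ mod m_i) = 8×5×9 + 2×11×1 = 360 + 22 = 382
382 mod 55 = 52
x ≡ 52 (mod 55)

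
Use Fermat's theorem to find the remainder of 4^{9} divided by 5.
4

By Fermat's Little Theorem, a^(p-1) ≡ 1 (mod p) for prime p and gcd(a, p) = 1
Here p = 5, so 4^4 ≡ 1 (mod 5)
We can reduce the exponent: 9 mod 4 = 1
So 4^9 ≡ 4^1 (mod 5)
Computing: 4^1 mod 5 = 4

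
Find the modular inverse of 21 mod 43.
21^(-1) ≡ 41 (mod 43). Verification: 21 × 41 = 861 ≡ 1 (mod 43)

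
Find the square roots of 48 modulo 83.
The square roots of 48 mod 83 are 31 and 52. Verify: 31² = 961 ≡ 48 (mod 83)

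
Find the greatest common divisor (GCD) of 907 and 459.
1

Using the Euclidean algorithm:
907 = 1 × 459 + 448
459 = 1 × 448 + 11
448 = 40 × 11 + 8
11 = 1 × 8 + 3
8 = 2 × 3 + 2
3 = 1 × 2 + 1
2 = 2 × 1 + 0

GCD(907, 459) = 1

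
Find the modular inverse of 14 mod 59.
14^(-1) ≡ 38 (mod 59). Verification: 14 × 38 = 532 ≡ 1 (mod 59)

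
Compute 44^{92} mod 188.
48

Using successive squaring:
Binary expansion of 92: 1011100
Powers of 44 mod 188 (each is the square of the previous):
  44^1 ≡ 44 (mod 188)
  44^2 ≡ 44² = 1936 ≡ 56 (mod 188)
  44^4 ≡ 56² = 3136 ≡ 128 (mod 188)
  44^8 ≡ 128² = 16384 ≡ 28 (mod 188)
  44^16 ≡ 28² = 784 ≡ 32 (mod 188)
  44^32 ≡ 32² = 1024 ≡ 84 (mod 188)
  44^64 ≡ 84² = 7056 ≡ 100 (mod 188)
92 = 64 + 16 + 8 + 4, so 44^92 = 44^64 × 44^16 × 44^8 × 44^4 ≡ 100 × 32 × 28 × 128 (mod 188)
Multiplying step by step:
  100 × 32 = 3200 ≡ 4 (mod 188)
  4 × 28 = 112 ≡ 112 (mod 188)
  112 × 128 = 14336 ≡ 48 (mod 188)
Result: 44^92 ≡ 48 (mod 188)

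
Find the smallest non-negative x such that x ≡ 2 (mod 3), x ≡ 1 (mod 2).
5

Using the Chinese Remainder Theorem:
M = product of moduli = 6
For equation 1: M_1 = 2, 2 ≡ 2 (mod 3), inverse of 2 mod 3 is 2 (check: 2 × 2 = 4 ≡ 1 (mod 3))
For equation 2: M_2 = 3, 3 ≡ 1 (mod 2), inverse of 3 mod 2 is 1 (check: 1 × 1 = 1 ≡ 1 (mod 2))
Combine: x ≡ Σ r_i×M_i×(M_i⁻¹ mod m_i) = 2×2×2 + 1×3×1 = 8 + 3 = 11
11 mod 6 = 5
x ≡ 5 (mod 6)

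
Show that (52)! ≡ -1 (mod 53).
(52)! mod 53 = 52. Since this equals -1 (mod 53), Wilson confirms 53 is prime.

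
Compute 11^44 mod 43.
Using Fermat: 11^{42} ≡ 1 (mod 43). 44 ≡ 2 (mod 42). So 11^{44} ≡ 11^{2} ≡ 35 (mod 43)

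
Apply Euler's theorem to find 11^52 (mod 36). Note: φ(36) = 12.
By Euler: 11^{12} ≡ 1 (mod 36) since gcd(11, 36) = 1. 52 = 4×12 + 4. So 11^{52} ≡ 11^{4} ≡ 25 (mod 36)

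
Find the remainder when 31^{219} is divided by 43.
By Fermat: 31^{42} ≡ 1 (mod 43). 219 = 5×42 + 9. So 31^{219} ≡ 31^{9} ≡ 4 (mod 43)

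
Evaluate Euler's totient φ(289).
272

Prime factorization: 289 = 17^2
Using the formula φ(n) = n × Π(1 - 1/p) for each prime factor p:
φ(289) = 289 × (1 - 1/17)
φ(289) = 272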